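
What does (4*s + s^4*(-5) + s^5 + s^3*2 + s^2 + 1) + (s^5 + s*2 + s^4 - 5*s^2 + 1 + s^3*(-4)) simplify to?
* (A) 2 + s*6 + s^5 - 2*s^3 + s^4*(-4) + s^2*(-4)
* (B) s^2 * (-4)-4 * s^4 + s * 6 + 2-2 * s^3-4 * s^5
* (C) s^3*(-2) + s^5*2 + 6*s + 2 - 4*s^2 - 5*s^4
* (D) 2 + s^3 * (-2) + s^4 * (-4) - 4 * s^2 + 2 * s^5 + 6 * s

Adding the polynomials and combining like terms:
(4*s + s^4*(-5) + s^5 + s^3*2 + s^2 + 1) + (s^5 + s*2 + s^4 - 5*s^2 + 1 + s^3*(-4))
= 2 + s^3 * (-2) + s^4 * (-4) - 4 * s^2 + 2 * s^5 + 6 * s
D) 2 + s^3 * (-2) + s^4 * (-4) - 4 * s^2 + 2 * s^5 + 6 * s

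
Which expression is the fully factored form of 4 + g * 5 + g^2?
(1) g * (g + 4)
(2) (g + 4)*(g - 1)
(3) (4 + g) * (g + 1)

We need to factor 4 + g * 5 + g^2.
The factored form is (4 + g) * (g + 1).
3) (4 + g) * (g + 1)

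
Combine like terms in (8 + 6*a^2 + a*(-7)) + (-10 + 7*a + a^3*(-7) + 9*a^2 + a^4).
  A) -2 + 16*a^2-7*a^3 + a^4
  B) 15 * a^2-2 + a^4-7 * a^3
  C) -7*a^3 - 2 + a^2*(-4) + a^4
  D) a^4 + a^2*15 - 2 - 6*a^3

Adding the polynomials and combining like terms:
(8 + 6*a^2 + a*(-7)) + (-10 + 7*a + a^3*(-7) + 9*a^2 + a^4)
= 15 * a^2-2 + a^4-7 * a^3
B) 15 * a^2-2 + a^4-7 * a^3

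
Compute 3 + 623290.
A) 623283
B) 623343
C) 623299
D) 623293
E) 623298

3 + 623290 = 623293
D) 623293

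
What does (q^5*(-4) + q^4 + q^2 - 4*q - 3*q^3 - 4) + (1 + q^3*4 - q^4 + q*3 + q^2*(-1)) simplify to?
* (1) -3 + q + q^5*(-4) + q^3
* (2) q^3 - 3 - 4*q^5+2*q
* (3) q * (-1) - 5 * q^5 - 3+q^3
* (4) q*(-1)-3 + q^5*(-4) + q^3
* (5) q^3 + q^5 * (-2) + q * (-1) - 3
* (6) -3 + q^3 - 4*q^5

Adding the polynomials and combining like terms:
(q^5*(-4) + q^4 + q^2 - 4*q - 3*q^3 - 4) + (1 + q^3*4 - q^4 + q*3 + q^2*(-1))
= q*(-1)-3 + q^5*(-4) + q^3
4) q*(-1)-3 + q^5*(-4) + q^3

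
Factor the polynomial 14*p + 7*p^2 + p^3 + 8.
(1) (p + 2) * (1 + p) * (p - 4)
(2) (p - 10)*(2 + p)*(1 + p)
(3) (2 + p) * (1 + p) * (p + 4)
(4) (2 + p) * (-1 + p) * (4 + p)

We need to factor 14*p + 7*p^2 + p^3 + 8.
The factored form is (2 + p) * (1 + p) * (p + 4).
3) (2 + p) * (1 + p) * (p + 4)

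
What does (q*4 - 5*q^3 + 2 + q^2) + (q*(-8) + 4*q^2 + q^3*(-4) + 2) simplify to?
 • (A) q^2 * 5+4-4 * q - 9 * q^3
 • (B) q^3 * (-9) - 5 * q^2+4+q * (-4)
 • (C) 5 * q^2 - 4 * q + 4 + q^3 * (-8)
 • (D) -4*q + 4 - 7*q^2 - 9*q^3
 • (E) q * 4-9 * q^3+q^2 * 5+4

Adding the polynomials and combining like terms:
(q*4 - 5*q^3 + 2 + q^2) + (q*(-8) + 4*q^2 + q^3*(-4) + 2)
= q^2 * 5+4-4 * q - 9 * q^3
A) q^2 * 5+4-4 * q - 9 * q^3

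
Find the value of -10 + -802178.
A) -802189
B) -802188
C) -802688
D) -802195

-10 + -802178 = -802188
B) -802188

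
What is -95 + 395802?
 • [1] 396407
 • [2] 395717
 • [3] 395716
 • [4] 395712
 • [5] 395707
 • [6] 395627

-95 + 395802 = 395707
5) 395707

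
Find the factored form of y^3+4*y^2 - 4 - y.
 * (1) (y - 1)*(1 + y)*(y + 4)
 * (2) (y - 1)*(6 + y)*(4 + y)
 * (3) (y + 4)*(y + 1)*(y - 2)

We need to factor y^3+4*y^2 - 4 - y.
The factored form is (y - 1)*(1 + y)*(y + 4).
1) (y - 1)*(1 + y)*(y + 4)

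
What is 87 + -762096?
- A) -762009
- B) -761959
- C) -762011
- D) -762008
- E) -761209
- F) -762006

87 + -762096 = -762009
A) -762009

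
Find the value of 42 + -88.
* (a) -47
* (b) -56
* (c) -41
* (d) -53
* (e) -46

42 + -88 = -46
e) -46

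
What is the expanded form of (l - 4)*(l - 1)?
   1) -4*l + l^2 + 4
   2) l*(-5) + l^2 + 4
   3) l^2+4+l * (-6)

Expanding (l - 4)*(l - 1):
= l*(-5) + l^2 + 4
2) l*(-5) + l^2 + 4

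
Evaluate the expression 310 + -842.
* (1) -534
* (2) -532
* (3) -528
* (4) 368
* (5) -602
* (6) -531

310 + -842 = -532
2) -532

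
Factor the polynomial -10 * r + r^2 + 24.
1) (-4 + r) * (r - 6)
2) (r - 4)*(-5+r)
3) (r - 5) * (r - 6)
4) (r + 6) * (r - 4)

We need to factor -10 * r + r^2 + 24.
The factored form is (-4 + r) * (r - 6).
1) (-4 + r) * (r - 6)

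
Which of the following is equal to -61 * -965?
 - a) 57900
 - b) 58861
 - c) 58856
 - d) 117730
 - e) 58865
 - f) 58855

-61 * -965 = 58865
e) 58865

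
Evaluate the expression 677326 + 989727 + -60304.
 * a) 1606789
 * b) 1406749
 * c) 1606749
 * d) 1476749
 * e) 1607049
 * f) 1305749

First: 677326 + 989727 = 1667053
Then: 1667053 + -60304 = 1606749
c) 1606749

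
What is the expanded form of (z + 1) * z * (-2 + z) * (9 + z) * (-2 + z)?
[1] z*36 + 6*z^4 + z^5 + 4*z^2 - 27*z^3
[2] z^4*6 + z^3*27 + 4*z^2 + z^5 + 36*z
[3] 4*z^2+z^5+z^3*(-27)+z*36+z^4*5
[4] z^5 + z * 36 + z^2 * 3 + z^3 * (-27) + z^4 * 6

Expanding (z + 1) * z * (-2 + z) * (9 + z) * (-2 + z):
= z*36 + 6*z^4 + z^5 + 4*z^2 - 27*z^3
1) z*36 + 6*z^4 + z^5 + 4*z^2 - 27*z^3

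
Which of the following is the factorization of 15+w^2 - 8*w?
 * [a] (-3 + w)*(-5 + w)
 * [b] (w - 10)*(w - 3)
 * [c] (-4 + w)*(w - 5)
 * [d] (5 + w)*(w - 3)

We need to factor 15+w^2 - 8*w.
The factored form is (-3 + w)*(-5 + w).
a) (-3 + w)*(-5 + w)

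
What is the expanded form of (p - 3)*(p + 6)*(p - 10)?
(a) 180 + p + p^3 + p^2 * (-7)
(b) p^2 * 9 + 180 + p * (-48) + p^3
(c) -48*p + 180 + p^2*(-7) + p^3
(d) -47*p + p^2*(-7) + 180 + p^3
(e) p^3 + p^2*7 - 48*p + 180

Expanding (p - 3)*(p + 6)*(p - 10):
= -48*p + 180 + p^2*(-7) + p^3
c) -48*p + 180 + p^2*(-7) + p^3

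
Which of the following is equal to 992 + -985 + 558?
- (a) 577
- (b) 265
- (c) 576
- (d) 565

First: 992 + -985 = 7
Then: 7 + 558 = 565
d) 565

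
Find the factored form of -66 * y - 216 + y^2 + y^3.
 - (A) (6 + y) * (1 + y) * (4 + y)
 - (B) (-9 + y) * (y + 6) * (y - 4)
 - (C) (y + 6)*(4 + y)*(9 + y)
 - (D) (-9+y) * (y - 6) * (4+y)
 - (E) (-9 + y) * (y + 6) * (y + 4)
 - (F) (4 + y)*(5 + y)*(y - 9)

We need to factor -66 * y - 216 + y^2 + y^3.
The factored form is (-9 + y) * (y + 6) * (y + 4).
E) (-9 + y) * (y + 6) * (y + 4)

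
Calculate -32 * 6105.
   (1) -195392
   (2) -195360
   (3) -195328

-32 * 6105 = -195360
2) -195360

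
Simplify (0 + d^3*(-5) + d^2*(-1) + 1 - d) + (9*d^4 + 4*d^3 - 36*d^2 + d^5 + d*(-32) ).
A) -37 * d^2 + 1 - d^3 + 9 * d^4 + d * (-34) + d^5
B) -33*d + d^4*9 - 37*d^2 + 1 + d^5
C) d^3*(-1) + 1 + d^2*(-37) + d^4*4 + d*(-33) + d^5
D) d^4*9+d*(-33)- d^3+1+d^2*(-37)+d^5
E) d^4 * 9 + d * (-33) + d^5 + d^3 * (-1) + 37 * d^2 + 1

Adding the polynomials and combining like terms:
(0 + d^3*(-5) + d^2*(-1) + 1 - d) + (9*d^4 + 4*d^3 - 36*d^2 + d^5 + d*(-32))
= d^4*9+d*(-33)- d^3+1+d^2*(-37)+d^5
D) d^4*9+d*(-33)- d^3+1+d^2*(-37)+d^5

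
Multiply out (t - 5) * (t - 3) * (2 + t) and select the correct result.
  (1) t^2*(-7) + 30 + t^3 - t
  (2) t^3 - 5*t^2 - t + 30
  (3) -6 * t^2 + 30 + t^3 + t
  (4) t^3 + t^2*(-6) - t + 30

Expanding (t - 5) * (t - 3) * (2 + t):
= t^3 + t^2*(-6) - t + 30
4) t^3 + t^2*(-6) - t + 30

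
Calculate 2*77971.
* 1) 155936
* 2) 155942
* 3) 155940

2 * 77971 = 155942
2) 155942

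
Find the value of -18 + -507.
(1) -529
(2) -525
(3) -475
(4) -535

-18 + -507 = -525
2) -525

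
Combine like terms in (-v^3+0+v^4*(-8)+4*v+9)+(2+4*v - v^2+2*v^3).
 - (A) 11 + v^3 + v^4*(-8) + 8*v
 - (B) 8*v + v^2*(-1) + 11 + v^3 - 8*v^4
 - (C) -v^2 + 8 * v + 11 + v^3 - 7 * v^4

Adding the polynomials and combining like terms:
(-v^3 + 0 + v^4*(-8) + 4*v + 9) + (2 + 4*v - v^2 + 2*v^3)
= 8*v + v^2*(-1) + 11 + v^3 - 8*v^4
B) 8*v + v^2*(-1) + 11 + v^3 - 8*v^4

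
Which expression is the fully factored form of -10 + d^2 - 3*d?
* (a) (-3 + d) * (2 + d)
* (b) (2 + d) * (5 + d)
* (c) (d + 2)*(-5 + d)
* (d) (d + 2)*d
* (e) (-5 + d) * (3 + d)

We need to factor -10 + d^2 - 3*d.
The factored form is (d + 2)*(-5 + d).
c) (d + 2)*(-5 + d)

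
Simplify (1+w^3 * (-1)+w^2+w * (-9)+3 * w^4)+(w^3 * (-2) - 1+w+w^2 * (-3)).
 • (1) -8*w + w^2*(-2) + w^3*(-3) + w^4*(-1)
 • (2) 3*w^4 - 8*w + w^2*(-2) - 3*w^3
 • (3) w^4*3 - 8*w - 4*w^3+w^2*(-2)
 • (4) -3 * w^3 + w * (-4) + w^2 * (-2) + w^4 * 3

Adding the polynomials and combining like terms:
(1 + w^3*(-1) + w^2 + w*(-9) + 3*w^4) + (w^3*(-2) - 1 + w + w^2*(-3))
= 3*w^4 - 8*w + w^2*(-2) - 3*w^3
2) 3*w^4 - 8*w + w^2*(-2) - 3*w^3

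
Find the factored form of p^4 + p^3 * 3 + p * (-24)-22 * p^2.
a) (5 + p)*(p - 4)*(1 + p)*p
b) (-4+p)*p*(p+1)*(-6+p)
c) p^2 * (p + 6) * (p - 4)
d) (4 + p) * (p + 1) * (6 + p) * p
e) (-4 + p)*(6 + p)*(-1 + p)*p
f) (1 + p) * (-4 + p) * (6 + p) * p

We need to factor p^4 + p^3 * 3 + p * (-24)-22 * p^2.
The factored form is (1 + p) * (-4 + p) * (6 + p) * p.
f) (1 + p) * (-4 + p) * (6 + p) * p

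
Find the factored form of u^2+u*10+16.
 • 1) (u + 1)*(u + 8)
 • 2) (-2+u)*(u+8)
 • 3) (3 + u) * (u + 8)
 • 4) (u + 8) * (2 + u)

We need to factor u^2+u*10+16.
The factored form is (u + 8) * (2 + u).
4) (u + 8) * (2 + u)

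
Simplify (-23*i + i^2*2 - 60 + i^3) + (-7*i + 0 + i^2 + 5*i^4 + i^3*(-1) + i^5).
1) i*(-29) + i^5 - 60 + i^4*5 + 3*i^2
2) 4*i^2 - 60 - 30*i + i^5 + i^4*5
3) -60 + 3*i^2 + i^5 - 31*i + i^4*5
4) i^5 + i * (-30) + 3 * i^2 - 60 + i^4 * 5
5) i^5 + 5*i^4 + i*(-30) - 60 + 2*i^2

Adding the polynomials and combining like terms:
(-23*i + i^2*2 - 60 + i^3) + (-7*i + 0 + i^2 + 5*i^4 + i^3*(-1) + i^5)
= i^5 + i * (-30) + 3 * i^2 - 60 + i^4 * 5
4) i^5 + i * (-30) + 3 * i^2 - 60 + i^4 * 5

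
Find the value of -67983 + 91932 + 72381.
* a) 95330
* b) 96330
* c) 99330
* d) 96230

First: -67983 + 91932 = 23949
Then: 23949 + 72381 = 96330
b) 96330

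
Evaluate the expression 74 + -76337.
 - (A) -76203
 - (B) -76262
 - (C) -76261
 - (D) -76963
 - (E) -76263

74 + -76337 = -76263
E) -76263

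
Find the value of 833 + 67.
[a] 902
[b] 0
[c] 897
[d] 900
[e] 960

833 + 67 = 900
d) 900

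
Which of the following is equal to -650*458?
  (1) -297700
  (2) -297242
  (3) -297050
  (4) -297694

-650 * 458 = -297700
1) -297700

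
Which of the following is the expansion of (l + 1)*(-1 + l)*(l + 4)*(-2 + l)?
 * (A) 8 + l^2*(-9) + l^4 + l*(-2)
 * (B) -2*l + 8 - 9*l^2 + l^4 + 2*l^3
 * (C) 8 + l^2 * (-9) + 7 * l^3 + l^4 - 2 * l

Expanding (l + 1)*(-1 + l)*(l + 4)*(-2 + l):
= -2*l + 8 - 9*l^2 + l^4 + 2*l^3
B) -2*l + 8 - 9*l^2 + l^4 + 2*l^3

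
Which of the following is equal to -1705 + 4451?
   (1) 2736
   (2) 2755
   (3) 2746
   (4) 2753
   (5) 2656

-1705 + 4451 = 2746
3) 2746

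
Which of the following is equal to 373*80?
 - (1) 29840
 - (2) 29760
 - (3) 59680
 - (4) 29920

373 * 80 = 29840
1) 29840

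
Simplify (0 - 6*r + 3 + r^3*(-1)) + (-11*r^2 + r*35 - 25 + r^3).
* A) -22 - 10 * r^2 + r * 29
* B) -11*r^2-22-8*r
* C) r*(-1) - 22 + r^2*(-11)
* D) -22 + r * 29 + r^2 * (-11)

Adding the polynomials and combining like terms:
(0 - 6*r + 3 + r^3*(-1)) + (-11*r^2 + r*35 - 25 + r^3)
= -22 + r * 29 + r^2 * (-11)
D) -22 + r * 29 + r^2 * (-11)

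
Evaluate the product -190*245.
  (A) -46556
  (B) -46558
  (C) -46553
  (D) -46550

-190 * 245 = -46550
D) -46550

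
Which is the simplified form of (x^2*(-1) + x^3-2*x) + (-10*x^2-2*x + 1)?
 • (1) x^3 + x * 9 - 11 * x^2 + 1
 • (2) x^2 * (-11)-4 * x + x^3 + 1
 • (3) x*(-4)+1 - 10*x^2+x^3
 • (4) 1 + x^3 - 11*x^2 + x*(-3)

Adding the polynomials and combining like terms:
(x^2*(-1) + x^3 - 2*x) + (-10*x^2 - 2*x + 1)
= x^2 * (-11)-4 * x + x^3 + 1
2) x^2 * (-11)-4 * x + x^3 + 1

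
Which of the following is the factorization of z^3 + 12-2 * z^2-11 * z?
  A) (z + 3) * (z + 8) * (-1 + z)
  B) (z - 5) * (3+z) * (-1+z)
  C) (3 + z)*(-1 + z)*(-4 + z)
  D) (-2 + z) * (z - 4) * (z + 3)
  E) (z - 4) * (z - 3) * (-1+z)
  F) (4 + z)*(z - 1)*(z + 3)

We need to factor z^3 + 12-2 * z^2-11 * z.
The factored form is (3 + z)*(-1 + z)*(-4 + z).
C) (3 + z)*(-1 + z)*(-4 + z)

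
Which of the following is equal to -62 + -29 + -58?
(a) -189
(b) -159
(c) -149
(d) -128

First: -62 + -29 = -91
Then: -91 + -58 = -149
c) -149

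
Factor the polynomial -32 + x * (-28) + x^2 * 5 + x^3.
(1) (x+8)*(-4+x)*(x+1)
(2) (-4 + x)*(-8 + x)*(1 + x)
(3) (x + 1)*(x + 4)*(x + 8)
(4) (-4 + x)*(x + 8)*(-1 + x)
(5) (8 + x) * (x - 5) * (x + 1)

We need to factor -32 + x * (-28) + x^2 * 5 + x^3.
The factored form is (x+8)*(-4+x)*(x+1).
1) (x+8)*(-4+x)*(x+1)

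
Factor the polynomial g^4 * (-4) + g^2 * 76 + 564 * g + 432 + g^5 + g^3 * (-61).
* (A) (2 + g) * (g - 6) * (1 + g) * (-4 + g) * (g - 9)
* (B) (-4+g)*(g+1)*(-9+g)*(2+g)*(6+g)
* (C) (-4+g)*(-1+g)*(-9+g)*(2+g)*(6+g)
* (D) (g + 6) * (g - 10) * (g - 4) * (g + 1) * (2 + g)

We need to factor g^4 * (-4) + g^2 * 76 + 564 * g + 432 + g^5 + g^3 * (-61).
The factored form is (-4+g)*(g+1)*(-9+g)*(2+g)*(6+g).
B) (-4+g)*(g+1)*(-9+g)*(2+g)*(6+g)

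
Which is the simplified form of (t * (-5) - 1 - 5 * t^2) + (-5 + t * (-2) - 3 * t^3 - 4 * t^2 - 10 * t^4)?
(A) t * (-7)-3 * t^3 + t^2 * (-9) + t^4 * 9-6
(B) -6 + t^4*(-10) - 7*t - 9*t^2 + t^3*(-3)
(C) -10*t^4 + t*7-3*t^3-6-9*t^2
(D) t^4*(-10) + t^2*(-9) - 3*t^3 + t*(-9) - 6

Adding the polynomials and combining like terms:
(t*(-5) - 1 - 5*t^2) + (-5 + t*(-2) - 3*t^3 - 4*t^2 - 10*t^4)
= -6 + t^4*(-10) - 7*t - 9*t^2 + t^3*(-3)
B) -6 + t^4*(-10) - 7*t - 9*t^2 + t^3*(-3)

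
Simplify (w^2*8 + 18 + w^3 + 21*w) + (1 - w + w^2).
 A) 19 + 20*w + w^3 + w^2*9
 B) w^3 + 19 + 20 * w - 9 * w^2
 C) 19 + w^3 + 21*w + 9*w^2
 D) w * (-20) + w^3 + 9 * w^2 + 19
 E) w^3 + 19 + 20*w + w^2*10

Adding the polynomials and combining like terms:
(w^2*8 + 18 + w^3 + 21*w) + (1 - w + w^2)
= 19 + 20*w + w^3 + w^2*9
A) 19 + 20*w + w^3 + w^2*9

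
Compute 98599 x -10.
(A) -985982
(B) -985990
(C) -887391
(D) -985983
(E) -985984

98599 * -10 = -985990
B) -985990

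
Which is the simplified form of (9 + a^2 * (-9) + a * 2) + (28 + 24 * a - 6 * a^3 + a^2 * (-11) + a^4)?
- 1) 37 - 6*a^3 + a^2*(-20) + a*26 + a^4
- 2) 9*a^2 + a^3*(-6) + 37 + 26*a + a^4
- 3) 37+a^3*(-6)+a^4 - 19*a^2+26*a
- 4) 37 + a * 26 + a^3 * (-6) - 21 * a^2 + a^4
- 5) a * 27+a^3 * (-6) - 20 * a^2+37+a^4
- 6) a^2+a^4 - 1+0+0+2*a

Adding the polynomials and combining like terms:
(9 + a^2*(-9) + a*2) + (28 + 24*a - 6*a^3 + a^2*(-11) + a^4)
= 37 - 6*a^3 + a^2*(-20) + a*26 + a^4
1) 37 - 6*a^3 + a^2*(-20) + a*26 + a^4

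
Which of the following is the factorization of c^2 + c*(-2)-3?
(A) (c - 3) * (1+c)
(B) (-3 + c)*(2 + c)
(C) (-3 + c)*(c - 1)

We need to factor c^2 + c*(-2)-3.
The factored form is (c - 3) * (1+c).
A) (c - 3) * (1+c)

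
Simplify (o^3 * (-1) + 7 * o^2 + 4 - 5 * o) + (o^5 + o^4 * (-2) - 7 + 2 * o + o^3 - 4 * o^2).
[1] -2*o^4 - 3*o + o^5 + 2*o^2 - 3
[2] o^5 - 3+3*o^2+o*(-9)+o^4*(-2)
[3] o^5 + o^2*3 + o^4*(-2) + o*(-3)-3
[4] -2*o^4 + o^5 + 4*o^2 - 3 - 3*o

Adding the polynomials and combining like terms:
(o^3*(-1) + 7*o^2 + 4 - 5*o) + (o^5 + o^4*(-2) - 7 + 2*o + o^3 - 4*o^2)
= o^5 + o^2*3 + o^4*(-2) + o*(-3)-3
3) o^5 + o^2*3 + o^4*(-2) + o*(-3)-3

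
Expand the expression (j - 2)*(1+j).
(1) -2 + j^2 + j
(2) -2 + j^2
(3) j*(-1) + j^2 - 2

Expanding (j - 2)*(1+j):
= j*(-1) + j^2 - 2
3) j*(-1) + j^2 - 2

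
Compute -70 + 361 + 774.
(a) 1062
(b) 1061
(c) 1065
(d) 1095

First: -70 + 361 = 291
Then: 291 + 774 = 1065
c) 1065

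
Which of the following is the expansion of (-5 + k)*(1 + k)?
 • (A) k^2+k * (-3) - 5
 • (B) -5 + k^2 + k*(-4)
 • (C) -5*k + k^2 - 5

Expanding (-5 + k)*(1 + k):
= -5 + k^2 + k*(-4)
B) -5 + k^2 + k*(-4)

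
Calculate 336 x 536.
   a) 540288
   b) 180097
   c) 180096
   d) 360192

336 * 536 = 180096
c) 180096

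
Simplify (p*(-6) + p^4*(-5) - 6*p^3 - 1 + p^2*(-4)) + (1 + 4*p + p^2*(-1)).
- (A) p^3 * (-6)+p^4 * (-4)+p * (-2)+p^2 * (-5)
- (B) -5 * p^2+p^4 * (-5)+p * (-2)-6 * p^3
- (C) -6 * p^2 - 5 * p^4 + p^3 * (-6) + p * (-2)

Adding the polynomials and combining like terms:
(p*(-6) + p^4*(-5) - 6*p^3 - 1 + p^2*(-4)) + (1 + 4*p + p^2*(-1))
= -5 * p^2+p^4 * (-5)+p * (-2)-6 * p^3
B) -5 * p^2+p^4 * (-5)+p * (-2)-6 * p^3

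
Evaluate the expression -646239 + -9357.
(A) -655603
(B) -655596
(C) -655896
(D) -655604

-646239 + -9357 = -655596
B) -655596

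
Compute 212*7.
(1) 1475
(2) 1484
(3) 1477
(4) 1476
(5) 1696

212 * 7 = 1484
2) 1484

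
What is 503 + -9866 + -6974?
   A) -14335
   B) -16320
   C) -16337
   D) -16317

First: 503 + -9866 = -9363
Then: -9363 + -6974 = -16337
C) -16337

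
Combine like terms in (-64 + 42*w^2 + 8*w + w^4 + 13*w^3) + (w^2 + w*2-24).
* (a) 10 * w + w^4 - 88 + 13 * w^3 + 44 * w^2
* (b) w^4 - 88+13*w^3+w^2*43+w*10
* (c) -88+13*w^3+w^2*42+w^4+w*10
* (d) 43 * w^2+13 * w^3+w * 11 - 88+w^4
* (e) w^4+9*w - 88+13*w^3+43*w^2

Adding the polynomials and combining like terms:
(-64 + 42*w^2 + 8*w + w^4 + 13*w^3) + (w^2 + w*2 - 24)
= w^4 - 88+13*w^3+w^2*43+w*10
b) w^4 - 88+13*w^3+w^2*43+w*10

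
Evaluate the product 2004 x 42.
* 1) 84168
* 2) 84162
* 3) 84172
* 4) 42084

2004 * 42 = 84168
1) 84168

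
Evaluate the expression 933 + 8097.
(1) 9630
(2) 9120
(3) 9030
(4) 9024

933 + 8097 = 9030
3) 9030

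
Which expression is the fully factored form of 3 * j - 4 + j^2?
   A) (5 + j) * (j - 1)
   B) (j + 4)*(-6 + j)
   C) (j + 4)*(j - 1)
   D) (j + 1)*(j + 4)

We need to factor 3 * j - 4 + j^2.
The factored form is (j + 4)*(j - 1).
C) (j + 4)*(j - 1)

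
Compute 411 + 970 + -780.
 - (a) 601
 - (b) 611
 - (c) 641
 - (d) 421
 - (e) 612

First: 411 + 970 = 1381
Then: 1381 + -780 = 601
a) 601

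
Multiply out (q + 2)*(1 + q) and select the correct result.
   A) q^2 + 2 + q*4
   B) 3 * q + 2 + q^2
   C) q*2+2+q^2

Expanding (q + 2)*(1 + q):
= 3 * q + 2 + q^2
B) 3 * q + 2 + q^2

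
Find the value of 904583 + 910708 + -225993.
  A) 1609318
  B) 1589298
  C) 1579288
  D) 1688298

First: 904583 + 910708 = 1815291
Then: 1815291 + -225993 = 1589298
B) 1589298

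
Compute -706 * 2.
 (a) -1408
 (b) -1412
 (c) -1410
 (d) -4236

-706 * 2 = -1412
b) -1412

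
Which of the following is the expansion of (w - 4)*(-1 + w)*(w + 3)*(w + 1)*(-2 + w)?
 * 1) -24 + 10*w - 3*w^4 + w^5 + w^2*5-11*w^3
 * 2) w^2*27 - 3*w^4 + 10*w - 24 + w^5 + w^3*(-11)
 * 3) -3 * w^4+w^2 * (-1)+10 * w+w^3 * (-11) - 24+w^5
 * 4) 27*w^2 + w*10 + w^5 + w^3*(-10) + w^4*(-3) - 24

Expanding (w - 4)*(-1 + w)*(w + 3)*(w + 1)*(-2 + w):
= w^2*27 - 3*w^4 + 10*w - 24 + w^5 + w^3*(-11)
2) w^2*27 - 3*w^4 + 10*w - 24 + w^5 + w^3*(-11)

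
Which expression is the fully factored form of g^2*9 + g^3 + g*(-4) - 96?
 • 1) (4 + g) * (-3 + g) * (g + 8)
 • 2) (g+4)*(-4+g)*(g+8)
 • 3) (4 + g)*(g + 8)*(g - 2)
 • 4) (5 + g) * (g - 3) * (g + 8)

We need to factor g^2*9 + g^3 + g*(-4) - 96.
The factored form is (4 + g) * (-3 + g) * (g + 8).
1) (4 + g) * (-3 + g) * (g + 8)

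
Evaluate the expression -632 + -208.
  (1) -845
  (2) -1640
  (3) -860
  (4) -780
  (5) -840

-632 + -208 = -840
5) -840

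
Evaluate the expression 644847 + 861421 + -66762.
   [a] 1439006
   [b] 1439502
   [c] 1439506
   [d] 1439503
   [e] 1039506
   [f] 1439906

First: 644847 + 861421 = 1506268
Then: 1506268 + -66762 = 1439506
c) 1439506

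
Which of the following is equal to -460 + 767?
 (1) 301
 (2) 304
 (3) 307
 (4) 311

-460 + 767 = 307
3) 307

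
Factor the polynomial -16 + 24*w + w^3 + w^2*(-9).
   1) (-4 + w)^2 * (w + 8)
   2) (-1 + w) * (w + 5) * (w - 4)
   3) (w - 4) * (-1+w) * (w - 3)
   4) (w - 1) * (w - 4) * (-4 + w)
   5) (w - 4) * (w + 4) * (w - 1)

We need to factor -16 + 24*w + w^3 + w^2*(-9).
The factored form is (w - 1) * (w - 4) * (-4 + w).
4) (w - 1) * (w - 4) * (-4 + w)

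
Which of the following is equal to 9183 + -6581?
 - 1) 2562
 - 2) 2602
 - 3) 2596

9183 + -6581 = 2602
2) 2602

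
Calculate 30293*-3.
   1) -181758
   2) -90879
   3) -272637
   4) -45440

30293 * -3 = -90879
2) -90879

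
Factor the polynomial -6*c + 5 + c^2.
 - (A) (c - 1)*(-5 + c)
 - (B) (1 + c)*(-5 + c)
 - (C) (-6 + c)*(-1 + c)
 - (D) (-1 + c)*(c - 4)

We need to factor -6*c + 5 + c^2.
The factored form is (c - 1)*(-5 + c).
A) (c - 1)*(-5 + c)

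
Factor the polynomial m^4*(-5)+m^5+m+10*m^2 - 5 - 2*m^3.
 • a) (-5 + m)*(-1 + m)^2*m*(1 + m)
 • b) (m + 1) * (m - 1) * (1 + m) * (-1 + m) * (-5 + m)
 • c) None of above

We need to factor m^4*(-5)+m^5+m+10*m^2 - 5 - 2*m^3.
The factored form is (m + 1) * (m - 1) * (1 + m) * (-1 + m) * (-5 + m).
b) (m + 1) * (m - 1) * (1 + m) * (-1 + m) * (-5 + m)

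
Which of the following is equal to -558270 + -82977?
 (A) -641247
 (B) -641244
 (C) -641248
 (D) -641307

-558270 + -82977 = -641247
A) -641247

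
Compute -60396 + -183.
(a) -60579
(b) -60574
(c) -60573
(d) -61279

-60396 + -183 = -60579
a) -60579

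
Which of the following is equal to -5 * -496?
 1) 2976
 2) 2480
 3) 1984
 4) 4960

-5 * -496 = 2480
2) 2480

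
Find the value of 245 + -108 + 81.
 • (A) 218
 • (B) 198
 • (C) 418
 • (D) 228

First: 245 + -108 = 137
Then: 137 + 81 = 218
A) 218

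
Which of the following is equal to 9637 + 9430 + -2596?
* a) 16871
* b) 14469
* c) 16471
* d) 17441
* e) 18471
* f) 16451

First: 9637 + 9430 = 19067
Then: 19067 + -2596 = 16471
c) 16471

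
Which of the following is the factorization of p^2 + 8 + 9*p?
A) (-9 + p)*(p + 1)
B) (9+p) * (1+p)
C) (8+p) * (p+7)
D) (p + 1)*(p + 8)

We need to factor p^2 + 8 + 9*p.
The factored form is (p + 1)*(p + 8).
D) (p + 1)*(p + 8)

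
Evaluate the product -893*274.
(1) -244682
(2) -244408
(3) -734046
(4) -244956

-893 * 274 = -244682
1) -244682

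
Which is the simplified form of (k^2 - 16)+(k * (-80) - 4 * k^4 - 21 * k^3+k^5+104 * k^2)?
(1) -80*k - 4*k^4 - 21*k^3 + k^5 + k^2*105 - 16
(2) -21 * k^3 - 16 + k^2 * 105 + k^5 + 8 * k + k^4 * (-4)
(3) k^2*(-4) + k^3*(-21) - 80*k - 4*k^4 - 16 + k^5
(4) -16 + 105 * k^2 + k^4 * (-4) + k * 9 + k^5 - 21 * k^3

Adding the polynomials and combining like terms:
(k^2 - 16) + (k*(-80) - 4*k^4 - 21*k^3 + k^5 + 104*k^2)
= -80*k - 4*k^4 - 21*k^3 + k^5 + k^2*105 - 16
1) -80*k - 4*k^4 - 21*k^3 + k^5 + k^2*105 - 16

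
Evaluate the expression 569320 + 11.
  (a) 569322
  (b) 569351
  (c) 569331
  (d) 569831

569320 + 11 = 569331
c) 569331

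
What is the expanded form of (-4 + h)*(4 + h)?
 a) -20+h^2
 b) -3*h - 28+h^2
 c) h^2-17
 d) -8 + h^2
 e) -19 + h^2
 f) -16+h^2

Expanding (-4 + h)*(4 + h):
= -16+h^2
f) -16+h^2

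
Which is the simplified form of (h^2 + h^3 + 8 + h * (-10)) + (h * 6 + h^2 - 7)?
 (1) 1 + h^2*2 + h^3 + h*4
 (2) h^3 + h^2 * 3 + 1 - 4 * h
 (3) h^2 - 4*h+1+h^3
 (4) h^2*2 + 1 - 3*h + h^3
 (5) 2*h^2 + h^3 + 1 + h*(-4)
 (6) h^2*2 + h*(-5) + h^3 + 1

Adding the polynomials and combining like terms:
(h^2 + h^3 + 8 + h*(-10)) + (h*6 + h^2 - 7)
= 2*h^2 + h^3 + 1 + h*(-4)
5) 2*h^2 + h^3 + 1 + h*(-4)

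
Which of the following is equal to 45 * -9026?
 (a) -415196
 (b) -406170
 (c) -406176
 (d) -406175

45 * -9026 = -406170
b) -406170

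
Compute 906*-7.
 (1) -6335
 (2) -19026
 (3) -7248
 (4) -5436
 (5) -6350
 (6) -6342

906 * -7 = -6342
6) -6342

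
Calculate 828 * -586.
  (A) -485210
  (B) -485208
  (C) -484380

828 * -586 = -485208
B) -485208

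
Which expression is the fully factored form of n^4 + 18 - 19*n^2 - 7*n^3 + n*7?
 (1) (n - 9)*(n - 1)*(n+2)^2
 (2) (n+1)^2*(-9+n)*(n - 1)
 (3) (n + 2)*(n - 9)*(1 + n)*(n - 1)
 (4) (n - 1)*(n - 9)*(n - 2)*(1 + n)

We need to factor n^4 + 18 - 19*n^2 - 7*n^3 + n*7.
The factored form is (n + 2)*(n - 9)*(1 + n)*(n - 1).
3) (n + 2)*(n - 9)*(1 + n)*(n - 1)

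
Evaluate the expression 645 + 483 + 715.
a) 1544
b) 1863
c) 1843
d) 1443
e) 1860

First: 645 + 483 = 1128
Then: 1128 + 715 = 1843
c) 1843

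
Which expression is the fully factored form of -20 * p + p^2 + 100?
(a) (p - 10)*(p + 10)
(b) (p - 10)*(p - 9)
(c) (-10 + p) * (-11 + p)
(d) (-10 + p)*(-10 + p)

We need to factor -20 * p + p^2 + 100.
The factored form is (-10 + p)*(-10 + p).
d) (-10 + p)*(-10 + p)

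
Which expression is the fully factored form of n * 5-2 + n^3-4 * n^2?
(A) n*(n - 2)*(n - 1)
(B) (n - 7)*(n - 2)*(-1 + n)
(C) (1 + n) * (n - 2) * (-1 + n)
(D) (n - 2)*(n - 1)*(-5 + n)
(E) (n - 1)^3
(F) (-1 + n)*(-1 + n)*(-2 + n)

We need to factor n * 5-2 + n^3-4 * n^2.
The factored form is (-1 + n)*(-1 + n)*(-2 + n).
F) (-1 + n)*(-1 + n)*(-2 + n)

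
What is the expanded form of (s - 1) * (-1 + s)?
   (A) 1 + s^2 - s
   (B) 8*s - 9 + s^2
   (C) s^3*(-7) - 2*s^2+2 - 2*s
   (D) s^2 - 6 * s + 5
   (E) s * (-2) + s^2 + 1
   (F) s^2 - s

Expanding (s - 1) * (-1 + s):
= s * (-2) + s^2 + 1
E) s * (-2) + s^2 + 1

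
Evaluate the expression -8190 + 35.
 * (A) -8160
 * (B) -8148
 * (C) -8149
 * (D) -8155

-8190 + 35 = -8155
D) -8155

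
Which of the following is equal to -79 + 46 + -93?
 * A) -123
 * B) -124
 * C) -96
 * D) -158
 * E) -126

First: -79 + 46 = -33
Then: -33 + -93 = -126
E) -126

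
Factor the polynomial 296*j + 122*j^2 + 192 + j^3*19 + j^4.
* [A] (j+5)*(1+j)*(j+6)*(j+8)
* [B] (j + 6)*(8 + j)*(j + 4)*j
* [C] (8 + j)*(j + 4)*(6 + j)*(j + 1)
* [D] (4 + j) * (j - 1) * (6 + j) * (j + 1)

We need to factor 296*j + 122*j^2 + 192 + j^3*19 + j^4.
The factored form is (8 + j)*(j + 4)*(6 + j)*(j + 1).
C) (8 + j)*(j + 4)*(6 + j)*(j + 1)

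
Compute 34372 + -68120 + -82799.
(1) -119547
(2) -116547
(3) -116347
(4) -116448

First: 34372 + -68120 = -33748
Then: -33748 + -82799 = -116547
2) -116547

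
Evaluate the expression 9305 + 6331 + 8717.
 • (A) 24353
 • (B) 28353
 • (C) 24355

First: 9305 + 6331 = 15636
Then: 15636 + 8717 = 24353
A) 24353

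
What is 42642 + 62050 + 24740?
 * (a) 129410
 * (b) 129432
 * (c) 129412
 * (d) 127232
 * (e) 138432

First: 42642 + 62050 = 104692
Then: 104692 + 24740 = 129432
b) 129432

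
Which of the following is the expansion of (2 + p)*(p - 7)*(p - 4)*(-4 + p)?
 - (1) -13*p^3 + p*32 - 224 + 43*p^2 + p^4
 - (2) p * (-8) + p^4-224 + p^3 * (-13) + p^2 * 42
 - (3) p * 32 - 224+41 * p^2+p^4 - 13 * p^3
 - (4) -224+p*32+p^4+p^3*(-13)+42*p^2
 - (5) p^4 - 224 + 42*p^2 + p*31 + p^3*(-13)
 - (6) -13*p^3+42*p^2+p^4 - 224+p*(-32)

Expanding (2 + p)*(p - 7)*(p - 4)*(-4 + p):
= -224+p*32+p^4+p^3*(-13)+42*p^2
4) -224+p*32+p^4+p^3*(-13)+42*p^2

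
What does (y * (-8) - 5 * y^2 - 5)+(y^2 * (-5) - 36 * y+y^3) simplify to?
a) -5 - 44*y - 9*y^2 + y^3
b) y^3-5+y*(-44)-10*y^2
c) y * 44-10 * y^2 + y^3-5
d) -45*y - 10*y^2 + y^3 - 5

Adding the polynomials and combining like terms:
(y*(-8) - 5*y^2 - 5) + (y^2*(-5) - 36*y + y^3)
= y^3-5+y*(-44)-10*y^2
b) y^3-5+y*(-44)-10*y^2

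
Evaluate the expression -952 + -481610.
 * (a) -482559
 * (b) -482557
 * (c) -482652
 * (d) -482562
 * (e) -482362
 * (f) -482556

-952 + -481610 = -482562
d) -482562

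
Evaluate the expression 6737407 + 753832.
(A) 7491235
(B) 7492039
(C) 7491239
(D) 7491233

6737407 + 753832 = 7491239
C) 7491239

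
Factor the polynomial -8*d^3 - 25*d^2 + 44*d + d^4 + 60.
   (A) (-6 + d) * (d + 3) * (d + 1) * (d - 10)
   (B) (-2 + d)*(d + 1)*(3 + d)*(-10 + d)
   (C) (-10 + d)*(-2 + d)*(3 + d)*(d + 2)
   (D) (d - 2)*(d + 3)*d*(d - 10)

We need to factor -8*d^3 - 25*d^2 + 44*d + d^4 + 60.
The factored form is (-2 + d)*(d + 1)*(3 + d)*(-10 + d).
B) (-2 + d)*(d + 1)*(3 + d)*(-10 + d)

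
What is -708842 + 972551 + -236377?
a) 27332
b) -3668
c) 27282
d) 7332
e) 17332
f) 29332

First: -708842 + 972551 = 263709
Then: 263709 + -236377 = 27332
a) 27332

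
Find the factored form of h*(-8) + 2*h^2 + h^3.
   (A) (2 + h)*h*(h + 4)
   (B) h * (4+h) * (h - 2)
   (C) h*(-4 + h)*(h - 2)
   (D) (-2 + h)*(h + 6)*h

We need to factor h*(-8) + 2*h^2 + h^3.
The factored form is h * (4+h) * (h - 2).
B) h * (4+h) * (h - 2)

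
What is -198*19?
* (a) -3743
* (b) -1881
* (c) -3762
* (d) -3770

-198 * 19 = -3762
c) -3762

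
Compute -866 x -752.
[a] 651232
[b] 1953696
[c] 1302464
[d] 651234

-866 * -752 = 651232
a) 651232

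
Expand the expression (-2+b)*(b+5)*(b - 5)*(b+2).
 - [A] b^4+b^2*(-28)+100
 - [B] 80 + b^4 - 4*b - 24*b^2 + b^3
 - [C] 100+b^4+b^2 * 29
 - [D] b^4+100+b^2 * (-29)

Expanding (-2+b)*(b+5)*(b - 5)*(b+2):
= b^4+100+b^2 * (-29)
D) b^4+100+b^2 * (-29)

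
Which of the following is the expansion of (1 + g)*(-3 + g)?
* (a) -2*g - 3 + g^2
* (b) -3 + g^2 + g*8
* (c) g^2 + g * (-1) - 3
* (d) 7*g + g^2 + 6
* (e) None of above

Expanding (1 + g)*(-3 + g):
= -2*g - 3 + g^2
a) -2*g - 3 + g^2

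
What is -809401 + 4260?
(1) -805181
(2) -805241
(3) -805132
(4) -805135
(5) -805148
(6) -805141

-809401 + 4260 = -805141
6) -805141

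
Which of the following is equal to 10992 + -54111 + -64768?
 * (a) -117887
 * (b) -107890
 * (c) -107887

First: 10992 + -54111 = -43119
Then: -43119 + -64768 = -107887
c) -107887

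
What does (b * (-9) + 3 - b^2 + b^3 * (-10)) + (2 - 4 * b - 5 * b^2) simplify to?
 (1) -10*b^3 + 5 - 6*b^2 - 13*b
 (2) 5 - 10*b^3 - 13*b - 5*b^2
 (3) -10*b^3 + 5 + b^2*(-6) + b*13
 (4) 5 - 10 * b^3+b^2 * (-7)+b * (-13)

Adding the polynomials and combining like terms:
(b*(-9) + 3 - b^2 + b^3*(-10)) + (2 - 4*b - 5*b^2)
= -10*b^3 + 5 - 6*b^2 - 13*b
1) -10*b^3 + 5 - 6*b^2 - 13*b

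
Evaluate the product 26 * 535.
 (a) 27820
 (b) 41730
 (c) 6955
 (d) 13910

26 * 535 = 13910
d) 13910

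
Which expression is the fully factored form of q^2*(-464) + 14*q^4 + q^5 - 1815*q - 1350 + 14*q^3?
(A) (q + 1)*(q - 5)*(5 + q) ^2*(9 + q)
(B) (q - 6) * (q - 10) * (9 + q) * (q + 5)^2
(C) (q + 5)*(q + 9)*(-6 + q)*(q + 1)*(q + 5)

We need to factor q^2*(-464) + 14*q^4 + q^5 - 1815*q - 1350 + 14*q^3.
The factored form is (q + 5)*(q + 9)*(-6 + q)*(q + 1)*(q + 5).
C) (q + 5)*(q + 9)*(-6 + q)*(q + 1)*(q + 5)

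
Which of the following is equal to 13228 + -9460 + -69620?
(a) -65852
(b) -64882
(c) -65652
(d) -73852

First: 13228 + -9460 = 3768
Then: 3768 + -69620 = -65852
a) -65852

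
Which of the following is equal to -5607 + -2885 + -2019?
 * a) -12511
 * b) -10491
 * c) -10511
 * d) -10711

First: -5607 + -2885 = -8492
Then: -8492 + -2019 = -10511
c) -10511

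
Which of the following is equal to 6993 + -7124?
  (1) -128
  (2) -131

6993 + -7124 = -131
2) -131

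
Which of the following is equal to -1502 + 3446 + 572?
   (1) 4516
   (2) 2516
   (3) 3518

First: -1502 + 3446 = 1944
Then: 1944 + 572 = 2516
2) 2516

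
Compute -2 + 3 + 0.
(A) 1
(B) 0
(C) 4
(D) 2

First: -2 + 3 = 1
Then: 1 + 0 = 1
A) 1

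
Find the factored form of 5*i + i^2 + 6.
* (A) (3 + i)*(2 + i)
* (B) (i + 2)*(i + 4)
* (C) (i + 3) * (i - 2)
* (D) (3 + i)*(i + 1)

We need to factor 5*i + i^2 + 6.
The factored form is (3 + i)*(2 + i).
A) (3 + i)*(2 + i)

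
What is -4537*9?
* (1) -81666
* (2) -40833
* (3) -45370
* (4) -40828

-4537 * 9 = -40833
2) -40833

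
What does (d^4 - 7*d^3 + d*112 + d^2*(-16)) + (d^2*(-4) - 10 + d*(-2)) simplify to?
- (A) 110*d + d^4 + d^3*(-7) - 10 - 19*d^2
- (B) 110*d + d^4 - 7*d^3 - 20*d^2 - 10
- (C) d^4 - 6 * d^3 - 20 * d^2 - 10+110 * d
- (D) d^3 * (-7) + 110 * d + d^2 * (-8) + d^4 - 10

Adding the polynomials and combining like terms:
(d^4 - 7*d^3 + d*112 + d^2*(-16)) + (d^2*(-4) - 10 + d*(-2))
= 110*d + d^4 - 7*d^3 - 20*d^2 - 10
B) 110*d + d^4 - 7*d^3 - 20*d^2 - 10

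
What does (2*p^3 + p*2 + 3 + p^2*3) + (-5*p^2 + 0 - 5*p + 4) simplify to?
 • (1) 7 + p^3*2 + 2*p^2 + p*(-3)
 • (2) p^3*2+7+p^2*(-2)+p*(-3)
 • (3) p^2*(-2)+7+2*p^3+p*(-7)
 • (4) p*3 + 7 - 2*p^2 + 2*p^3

Adding the polynomials and combining like terms:
(2*p^3 + p*2 + 3 + p^2*3) + (-5*p^2 + 0 - 5*p + 4)
= p^3*2+7+p^2*(-2)+p*(-3)
2) p^3*2+7+p^2*(-2)+p*(-3)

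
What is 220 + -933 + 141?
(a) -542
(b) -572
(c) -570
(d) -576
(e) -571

First: 220 + -933 = -713
Then: -713 + 141 = -572
b) -572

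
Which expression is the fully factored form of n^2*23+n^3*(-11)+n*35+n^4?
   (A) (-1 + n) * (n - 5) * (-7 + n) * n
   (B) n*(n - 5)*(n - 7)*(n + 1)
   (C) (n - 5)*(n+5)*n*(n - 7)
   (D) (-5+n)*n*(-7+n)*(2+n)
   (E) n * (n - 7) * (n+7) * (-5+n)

We need to factor n^2*23+n^3*(-11)+n*35+n^4.
The factored form is n*(n - 5)*(n - 7)*(n + 1).
B) n*(n - 5)*(n - 7)*(n + 1)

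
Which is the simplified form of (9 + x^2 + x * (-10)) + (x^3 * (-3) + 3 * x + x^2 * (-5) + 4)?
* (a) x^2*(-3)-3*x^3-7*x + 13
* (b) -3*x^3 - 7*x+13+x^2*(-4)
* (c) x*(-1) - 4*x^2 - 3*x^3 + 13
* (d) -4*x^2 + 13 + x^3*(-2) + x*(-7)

Adding the polynomials and combining like terms:
(9 + x^2 + x*(-10)) + (x^3*(-3) + 3*x + x^2*(-5) + 4)
= -3*x^3 - 7*x+13+x^2*(-4)
b) -3*x^3 - 7*x+13+x^2*(-4)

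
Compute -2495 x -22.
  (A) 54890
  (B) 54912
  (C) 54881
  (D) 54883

-2495 * -22 = 54890
A) 54890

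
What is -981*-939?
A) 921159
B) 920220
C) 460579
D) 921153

-981 * -939 = 921159
A) 921159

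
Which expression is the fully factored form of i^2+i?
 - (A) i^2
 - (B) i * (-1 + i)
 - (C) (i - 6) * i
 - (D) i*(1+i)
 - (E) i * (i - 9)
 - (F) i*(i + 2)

We need to factor i^2+i.
The factored form is i*(1+i).
D) i*(1+i)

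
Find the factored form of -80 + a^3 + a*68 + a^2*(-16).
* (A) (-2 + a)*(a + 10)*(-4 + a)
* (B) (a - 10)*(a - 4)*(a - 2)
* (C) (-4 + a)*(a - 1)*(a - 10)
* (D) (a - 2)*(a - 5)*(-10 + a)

We need to factor -80 + a^3 + a*68 + a^2*(-16).
The factored form is (a - 10)*(a - 4)*(a - 2).
B) (a - 10)*(a - 4)*(a - 2)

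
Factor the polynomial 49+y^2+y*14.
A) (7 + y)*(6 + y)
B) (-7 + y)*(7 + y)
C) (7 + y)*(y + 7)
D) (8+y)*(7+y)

We need to factor 49+y^2+y*14.
The factored form is (7 + y)*(y + 7).
C) (7 + y)*(y + 7)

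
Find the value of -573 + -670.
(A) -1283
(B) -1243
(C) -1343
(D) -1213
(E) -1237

-573 + -670 = -1243
B) -1243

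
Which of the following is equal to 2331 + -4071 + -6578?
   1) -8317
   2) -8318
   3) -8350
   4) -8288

First: 2331 + -4071 = -1740
Then: -1740 + -6578 = -8318
2) -8318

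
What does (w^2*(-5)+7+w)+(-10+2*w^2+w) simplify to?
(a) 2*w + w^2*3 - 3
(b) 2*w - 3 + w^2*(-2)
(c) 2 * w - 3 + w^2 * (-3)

Adding the polynomials and combining like terms:
(w^2*(-5) + 7 + w) + (-10 + 2*w^2 + w)
= 2 * w - 3 + w^2 * (-3)
c) 2 * w - 3 + w^2 * (-3)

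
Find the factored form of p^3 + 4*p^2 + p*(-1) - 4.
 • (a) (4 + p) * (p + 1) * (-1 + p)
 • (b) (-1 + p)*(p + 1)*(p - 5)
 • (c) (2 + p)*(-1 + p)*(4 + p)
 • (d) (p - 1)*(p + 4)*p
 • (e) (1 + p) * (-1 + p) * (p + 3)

We need to factor p^3 + 4*p^2 + p*(-1) - 4.
The factored form is (4 + p) * (p + 1) * (-1 + p).
a) (4 + p) * (p + 1) * (-1 + p)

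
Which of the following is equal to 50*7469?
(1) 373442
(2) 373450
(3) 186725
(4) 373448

50 * 7469 = 373450
2) 373450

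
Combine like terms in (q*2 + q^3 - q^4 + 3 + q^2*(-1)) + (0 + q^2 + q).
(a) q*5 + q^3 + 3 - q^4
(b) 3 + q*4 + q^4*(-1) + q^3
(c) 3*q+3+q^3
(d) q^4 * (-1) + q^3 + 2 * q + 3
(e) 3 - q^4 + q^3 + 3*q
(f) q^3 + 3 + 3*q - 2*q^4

Adding the polynomials and combining like terms:
(q*2 + q^3 - q^4 + 3 + q^2*(-1)) + (0 + q^2 + q)
= 3 - q^4 + q^3 + 3*q
e) 3 - q^4 + q^3 + 3*q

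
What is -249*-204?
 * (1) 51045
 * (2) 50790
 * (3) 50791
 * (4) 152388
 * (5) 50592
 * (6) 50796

-249 * -204 = 50796
6) 50796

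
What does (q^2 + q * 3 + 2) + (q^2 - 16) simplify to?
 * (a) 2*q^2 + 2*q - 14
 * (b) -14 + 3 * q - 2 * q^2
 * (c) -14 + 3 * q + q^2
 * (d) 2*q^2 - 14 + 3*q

Adding the polynomials and combining like terms:
(q^2 + q*3 + 2) + (q^2 - 16)
= 2*q^2 - 14 + 3*q
d) 2*q^2 - 14 + 3*q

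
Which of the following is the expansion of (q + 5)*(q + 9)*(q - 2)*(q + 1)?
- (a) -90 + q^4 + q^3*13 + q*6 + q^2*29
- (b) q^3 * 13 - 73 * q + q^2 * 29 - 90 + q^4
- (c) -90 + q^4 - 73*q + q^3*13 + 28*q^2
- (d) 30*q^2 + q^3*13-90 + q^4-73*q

Expanding (q + 5)*(q + 9)*(q - 2)*(q + 1):
= q^3 * 13 - 73 * q + q^2 * 29 - 90 + q^4
b) q^3 * 13 - 73 * q + q^2 * 29 - 90 + q^4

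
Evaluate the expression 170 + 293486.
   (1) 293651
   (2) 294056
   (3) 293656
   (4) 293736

170 + 293486 = 293656
3) 293656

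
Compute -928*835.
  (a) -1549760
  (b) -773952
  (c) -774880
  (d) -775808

-928 * 835 = -774880
c) -774880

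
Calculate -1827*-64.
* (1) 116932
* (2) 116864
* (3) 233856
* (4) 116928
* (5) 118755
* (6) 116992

-1827 * -64 = 116928
4) 116928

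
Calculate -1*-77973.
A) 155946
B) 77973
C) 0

-1 * -77973 = 77973
B) 77973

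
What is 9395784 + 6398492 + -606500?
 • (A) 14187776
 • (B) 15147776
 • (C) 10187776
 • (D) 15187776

First: 9395784 + 6398492 = 15794276
Then: 15794276 + -606500 = 15187776
D) 15187776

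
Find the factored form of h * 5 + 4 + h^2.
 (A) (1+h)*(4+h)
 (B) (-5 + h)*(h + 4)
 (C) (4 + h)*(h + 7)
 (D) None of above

We need to factor h * 5 + 4 + h^2.
The factored form is (1+h)*(4+h).
A) (1+h)*(4+h)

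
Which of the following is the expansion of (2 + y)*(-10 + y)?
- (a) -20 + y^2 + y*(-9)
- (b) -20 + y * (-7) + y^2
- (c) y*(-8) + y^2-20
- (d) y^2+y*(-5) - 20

Expanding (2 + y)*(-10 + y):
= y*(-8) + y^2-20
c) y*(-8) + y^2-20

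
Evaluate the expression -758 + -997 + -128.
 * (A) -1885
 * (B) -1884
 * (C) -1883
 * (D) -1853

First: -758 + -997 = -1755
Then: -1755 + -128 = -1883
C) -1883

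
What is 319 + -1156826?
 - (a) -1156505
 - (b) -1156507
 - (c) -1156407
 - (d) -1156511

319 + -1156826 = -1156507
b) -1156507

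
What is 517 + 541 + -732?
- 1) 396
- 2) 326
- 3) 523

First: 517 + 541 = 1058
Then: 1058 + -732 = 326
2) 326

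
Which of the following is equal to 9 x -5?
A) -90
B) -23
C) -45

9 * -5 = -45
C) -45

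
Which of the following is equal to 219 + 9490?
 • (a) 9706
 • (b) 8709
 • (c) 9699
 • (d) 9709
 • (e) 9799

219 + 9490 = 9709
d) 9709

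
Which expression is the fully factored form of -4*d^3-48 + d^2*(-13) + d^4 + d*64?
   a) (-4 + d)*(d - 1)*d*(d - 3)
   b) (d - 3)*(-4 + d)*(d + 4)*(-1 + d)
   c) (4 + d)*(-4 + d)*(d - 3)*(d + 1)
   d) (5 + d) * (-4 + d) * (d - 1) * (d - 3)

We need to factor -4*d^3-48 + d^2*(-13) + d^4 + d*64.
The factored form is (d - 3)*(-4 + d)*(d + 4)*(-1 + d).
b) (d - 3)*(-4 + d)*(d + 4)*(-1 + d)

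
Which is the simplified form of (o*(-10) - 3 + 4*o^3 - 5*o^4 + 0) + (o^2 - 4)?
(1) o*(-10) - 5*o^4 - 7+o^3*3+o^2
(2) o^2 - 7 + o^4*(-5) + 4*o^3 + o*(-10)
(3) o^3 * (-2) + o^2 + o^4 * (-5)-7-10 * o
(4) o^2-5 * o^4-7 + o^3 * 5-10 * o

Adding the polynomials and combining like terms:
(o*(-10) - 3 + 4*o^3 - 5*o^4 + 0) + (o^2 - 4)
= o^2 - 7 + o^4*(-5) + 4*o^3 + o*(-10)
2) o^2 - 7 + o^4*(-5) + 4*o^3 + o*(-10)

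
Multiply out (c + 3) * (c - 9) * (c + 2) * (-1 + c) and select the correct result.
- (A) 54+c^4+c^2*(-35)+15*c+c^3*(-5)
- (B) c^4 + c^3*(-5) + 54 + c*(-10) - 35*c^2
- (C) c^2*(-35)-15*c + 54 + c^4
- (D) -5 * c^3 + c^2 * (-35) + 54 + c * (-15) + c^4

Expanding (c + 3) * (c - 9) * (c + 2) * (-1 + c):
= -5 * c^3 + c^2 * (-35) + 54 + c * (-15) + c^4
D) -5 * c^3 + c^2 * (-35) + 54 + c * (-15) + c^4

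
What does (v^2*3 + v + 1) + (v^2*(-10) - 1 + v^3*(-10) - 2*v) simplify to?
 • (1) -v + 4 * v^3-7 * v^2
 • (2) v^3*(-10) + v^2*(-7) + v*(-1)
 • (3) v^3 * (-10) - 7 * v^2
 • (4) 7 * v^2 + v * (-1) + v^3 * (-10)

Adding the polynomials and combining like terms:
(v^2*3 + v + 1) + (v^2*(-10) - 1 + v^3*(-10) - 2*v)
= v^3*(-10) + v^2*(-7) + v*(-1)
2) v^3*(-10) + v^2*(-7) + v*(-1)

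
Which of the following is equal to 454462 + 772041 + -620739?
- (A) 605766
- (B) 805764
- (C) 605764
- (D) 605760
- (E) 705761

First: 454462 + 772041 = 1226503
Then: 1226503 + -620739 = 605764
C) 605764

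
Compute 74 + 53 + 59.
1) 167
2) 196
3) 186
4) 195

First: 74 + 53 = 127
Then: 127 + 59 = 186
3) 186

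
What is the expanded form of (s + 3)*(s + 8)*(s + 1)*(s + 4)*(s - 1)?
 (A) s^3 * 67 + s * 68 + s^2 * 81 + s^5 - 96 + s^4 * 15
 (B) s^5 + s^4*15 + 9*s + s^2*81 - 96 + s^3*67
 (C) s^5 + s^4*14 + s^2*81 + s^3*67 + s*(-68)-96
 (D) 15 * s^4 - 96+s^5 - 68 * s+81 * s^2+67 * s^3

Expanding (s + 3)*(s + 8)*(s + 1)*(s + 4)*(s - 1):
= 15 * s^4 - 96+s^5 - 68 * s+81 * s^2+67 * s^3
D) 15 * s^4 - 96+s^5 - 68 * s+81 * s^2+67 * s^3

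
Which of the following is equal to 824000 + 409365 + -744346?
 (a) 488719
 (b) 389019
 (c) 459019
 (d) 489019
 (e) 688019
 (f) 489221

First: 824000 + 409365 = 1233365
Then: 1233365 + -744346 = 489019
d) 489019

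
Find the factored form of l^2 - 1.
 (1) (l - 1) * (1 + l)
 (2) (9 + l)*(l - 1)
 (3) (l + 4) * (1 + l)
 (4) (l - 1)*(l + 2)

We need to factor l^2 - 1.
The factored form is (l - 1) * (1 + l).
1) (l - 1) * (1 + l)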